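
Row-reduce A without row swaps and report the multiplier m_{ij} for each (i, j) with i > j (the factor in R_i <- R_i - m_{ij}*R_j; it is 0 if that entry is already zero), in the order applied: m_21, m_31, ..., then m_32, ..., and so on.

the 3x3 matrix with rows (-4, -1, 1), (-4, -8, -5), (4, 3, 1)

multipliers: 1, -1, -2/7

Forward elimination:
R2 <- R2 - (1)*R1:  [  0  -7  -6 ]
R3 <- R3 - (-1)*R1:  [ 0  2  2 ]
R3 <- R3 - (-2/7)*R2:  [   0    0  2/7 ]
Multipliers (in order of application): m_{21} = 1, m_{31} = -1, m_{32} = -2/7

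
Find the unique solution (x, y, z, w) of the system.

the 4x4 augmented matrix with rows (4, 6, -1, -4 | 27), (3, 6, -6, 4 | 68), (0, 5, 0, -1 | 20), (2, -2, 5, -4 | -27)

Forward elimination on [A|b]:
R2 <- R2 - (3/4)*R1:  [     0    3/2  -21/4      7  191/4 ]
R4 <- R4 - (1/2)*R1:  [     0     -5   11/2     -2  -81/2 ]
R3 <- R3 - (10/3)*R2:  [      0       0    35/2   -73/3  -835/6 ]
R4 <- R4 - (-10/3)*R2:  [     0      0    -12   64/3  356/3 ]
R4 <- R4 - (-24/35)*R3:  [       0        0        0  488/105   488/21 ]
Row echelon form:
[ 4    6     -1       -4  |      27 ]
[ 0  3/2  -21/4        7  |   191/4 ]
[ 0    0   35/2    -73/3  |  -835/6 ]
[ 0    0      0  488/105  |  488/21 ]
Back-substitution:
w = (488/21) / (488/105) = 5
z = (-835/6 - (-73/3)*(5)) / (35/2) = -1
y = (191/4 - (-21/4)*(-1) - (7)*(5)) / (3/2) = 5
x = (27 - (6)*(5) - (-1)*(-1) - (-4)*(5)) / 4 = 4

(4, 5, -1, 5)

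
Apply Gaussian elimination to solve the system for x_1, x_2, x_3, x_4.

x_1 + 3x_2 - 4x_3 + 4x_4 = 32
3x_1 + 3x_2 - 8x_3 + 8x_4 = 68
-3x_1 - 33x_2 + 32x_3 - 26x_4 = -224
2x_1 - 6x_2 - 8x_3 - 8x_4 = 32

(4, 0, -5, 2)

Forward elimination on [A|b]:
R2 <- R2 - (3)*R1:  [   0   -6    4   -4  -28 ]
R3 <- R3 - (-3)*R1:  [    0   -24    20   -14  -128 ]
R4 <- R4 - (2)*R1:  [   0  -12    0  -16  -32 ]
R3 <- R3 - (4)*R2:  [   0    0    4    2  -16 ]
R4 <- R4 - (2)*R2:  [  0   0  -8  -8  24 ]
R4 <- R4 - (-2)*R3:  [  0   0   0  -4  -8 ]
Row echelon form:
[ 1   3  -4   4  |   32 ]
[ 0  -6   4  -4  |  -28 ]
[ 0   0   4   2  |  -16 ]
[ 0   0   0  -4  |   -8 ]
Back-substitution:
x_4 = (-8) / -4 = 2
x_3 = (-16 - (2)*(2)) / 4 = -5
x_2 = (-28 - (4)*(-5) - (-4)*(2)) / -6 = 0
x_1 = (32 - (3)*(0) - (-4)*(-5) - (4)*(2)) / 1 = 4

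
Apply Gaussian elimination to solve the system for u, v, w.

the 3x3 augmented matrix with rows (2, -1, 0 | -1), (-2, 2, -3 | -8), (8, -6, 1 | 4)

Forward elimination on [A|b]:
R2 <- R2 - (-1)*R1:  [  0   1  -3  -9 ]
R3 <- R3 - (4)*R1:  [  0  -2   1   8 ]
R3 <- R3 - (-2)*R2:  [   0    0   -5  -10 ]
Row echelon form:
[ 2  -1   0  |   -1 ]
[ 0   1  -3  |   -9 ]
[ 0   0  -5  |  -10 ]
Back-substitution:
w = (-10) / -5 = 2
v = (-9 - (-3)*(2)) / 1 = -3
u = (-1 - (-1)*(-3)) / 2 = -2

(-2, -3, 2)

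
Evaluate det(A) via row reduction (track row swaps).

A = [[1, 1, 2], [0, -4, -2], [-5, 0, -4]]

det(A) = -14

Forward elimination:
R3 <- R3 - (-5)*R1:  [ 0  5  6 ]
R3 <- R3 - (-5/4)*R2:  [   0    0  7/2 ]
Upper-triangular form:
[ 1   1    2 ]
[ 0  -4   -2 ]
[ 0   0  7/2 ]
det(A) = (-1)^0 * (1) * (-4) * (7/2) = -14  (0 row swaps -> sign +1)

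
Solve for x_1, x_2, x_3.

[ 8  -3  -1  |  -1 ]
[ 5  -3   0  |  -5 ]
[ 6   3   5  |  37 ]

Forward elimination on [A|b]:
R2 <- R2 - (5/8)*R1:  [     0   -9/8    5/8  -35/8 ]
R3 <- R3 - (3/4)*R1:  [     0   21/4   23/4  151/4 ]
R3 <- R3 - (-14/3)*R2:  [    0     0  26/3  52/3 ]
Row echelon form:
[ 8    -3    -1  |     -1 ]
[ 0  -9/8   5/8  |  -35/8 ]
[ 0     0  26/3  |   52/3 ]
Back-substitution:
x_3 = (52/3) / (26/3) = 2
x_2 = (-35/8 - (5/8)*(2)) / (-9/8) = 5
x_1 = (-1 - (-3)*(5) - (-1)*(2)) / 8 = 2

(2, 5, 2)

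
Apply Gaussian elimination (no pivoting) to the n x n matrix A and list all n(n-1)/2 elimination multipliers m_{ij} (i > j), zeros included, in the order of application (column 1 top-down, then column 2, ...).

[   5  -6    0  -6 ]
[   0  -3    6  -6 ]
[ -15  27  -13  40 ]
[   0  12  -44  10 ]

multipliers: 0, -3, 0, -3, -4, -4

Forward elimination:
R2: entry in column 1 is already 0 -> m_{21} = 0 (no row operation needed)
R3 <- R3 - (-3)*R1:  [   0    9  -13   22 ]
R4: entry in column 1 is already 0 -> m_{41} = 0 (no row operation needed)
R3 <- R3 - (-3)*R2:  [ 0  0  5  4 ]
R4 <- R4 - (-4)*R2:  [   0    0  -20  -14 ]
R4 <- R4 - (-4)*R3:  [ 0  0  0  2 ]
Multipliers (in order of application): m_{21} = 0, m_{31} = -3, m_{41} = 0, m_{32} = -3, m_{42} = -4, m_{43} = -4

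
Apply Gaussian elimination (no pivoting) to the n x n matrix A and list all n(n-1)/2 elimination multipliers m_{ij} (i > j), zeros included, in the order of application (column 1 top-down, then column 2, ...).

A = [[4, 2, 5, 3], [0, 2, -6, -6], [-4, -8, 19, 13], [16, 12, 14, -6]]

multipliers: 0, -1, 4, -3, 2, 1

Forward elimination:
R2: entry in column 1 is already 0 -> m_{21} = 0 (no row operation needed)
R3 <- R3 - (-1)*R1:  [  0  -6  24  16 ]
R4 <- R4 - (4)*R1:  [   0    4   -6  -18 ]
R3 <- R3 - (-3)*R2:  [  0   0   6  -2 ]
R4 <- R4 - (2)*R2:  [  0   0   6  -6 ]
R4 <- R4 - (1)*R3:  [  0   0   0  -4 ]
Multipliers (in order of application): m_{21} = 0, m_{31} = -1, m_{41} = 4, m_{32} = -3, m_{42} = 2, m_{43} = 1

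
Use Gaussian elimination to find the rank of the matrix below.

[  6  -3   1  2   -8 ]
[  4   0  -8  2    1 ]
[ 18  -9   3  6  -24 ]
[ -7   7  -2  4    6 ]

rank(A) = 3

Row reduction:
R2 <- R2 - (2/3)*R1:  [     0      2  -26/3    2/3   19/3 ]
R3 <- R3 - (3)*R1:  [ 0  0  0  0  0 ]
R4 <- R4 - (-7/6)*R1:  [     0    7/2   -5/6   19/3  -10/3 ]
R4 <- R4 - (7/4)*R2:  [       0        0     43/3     31/6  -173/12 ]
R3 <-> R4   (pivot in column 3 was zero)
[ 6  -3      1     2       -8 ]
[ 0   2  -26/3   2/3     19/3 ]
[ 0   0   43/3  31/6  -173/12 ]
[ 0   0      0     0        0 ]
Row echelon form:
[ 6  -3      1     2       -8 ]
[ 0   2  -26/3   2/3     19/3 ]
[ 0   0   43/3  31/6  -173/12 ]
[ 0   0      0     0        0 ]
Nonzero rows / pivot columns: 3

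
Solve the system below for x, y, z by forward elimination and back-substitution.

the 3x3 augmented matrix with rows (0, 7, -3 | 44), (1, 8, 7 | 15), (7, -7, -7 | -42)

Forward elimination on [A|b]:
R1 <-> R2   (pivot in column 1 was zero)
[ 1   8   7   15 ]
[ 0   7  -3   44 ]
[ 7  -7  -7  -42 ]
R3 <- R3 - (7)*R1:  [    0   -63   -56  -147 ]
R3 <- R3 - (-9)*R2:  [   0    0  -83  249 ]
Row echelon form:
[ 1  8    7  |   15 ]
[ 0  7   -3  |   44 ]
[ 0  0  -83  |  249 ]
Back-substitution:
z = (249) / -83 = -3
y = (44 - (-3)*(-3)) / 7 = 5
x = (15 - (8)*(5) - (7)*(-3)) / 1 = -4

(-4, 5, -3)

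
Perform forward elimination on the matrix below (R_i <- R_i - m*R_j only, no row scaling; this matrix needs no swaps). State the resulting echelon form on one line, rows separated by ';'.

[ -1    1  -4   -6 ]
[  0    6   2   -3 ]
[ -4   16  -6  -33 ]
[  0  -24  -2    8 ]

Forward elimination:
R3 <- R3 - (4)*R1:  [  0  12  10  -9 ]
R3 <- R3 - (2)*R2:  [  0   0   6  -3 ]
R4 <- R4 - (-4)*R2:  [  0   0   6  -4 ]
R4 <- R4 - (1)*R3:  [  0   0   0  -1 ]
Row echelon form:
[ -1  1  -4  -6 ]
[  0  6   2  -3 ]
[  0  0   6  -3 ]
[  0  0   0  -1 ]

REF = [-1 1 -4 -6; 0 6 2 -3; 0 0 6 -3; 0 0 0 -1]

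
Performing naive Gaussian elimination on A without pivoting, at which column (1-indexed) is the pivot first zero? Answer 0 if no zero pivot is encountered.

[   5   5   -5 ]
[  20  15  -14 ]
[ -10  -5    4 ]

first zero-pivot column = 3

Naive forward elimination:
R2 <- R2 - (4)*R1:  [  0  -5   6 ]
R3 <- R3 - (-2)*R1:  [  0   5  -6 ]
R3 <- R3 - (-1)*R2:  [ 0  0  0 ]
Matrix at this point:
[ 5   5  -5 ]
[ 0  -5   6 ]
[ 0   0   0 ]
Pivot entry (3,3) in the last row is zero and there are no rows below to swap with -> zero pivot in column 3 (A is singular).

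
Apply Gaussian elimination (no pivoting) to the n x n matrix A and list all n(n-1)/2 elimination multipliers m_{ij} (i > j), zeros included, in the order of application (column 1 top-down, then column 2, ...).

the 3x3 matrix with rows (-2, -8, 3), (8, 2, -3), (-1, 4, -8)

Forward elimination:
R2 <- R2 - (-4)*R1:  [   0  -30    9 ]
R3 <- R3 - (1/2)*R1:  [     0      8  -19/2 ]
R3 <- R3 - (-4/15)*R2:  [      0       0  -71/10 ]
Multipliers (in order of application): m_{21} = -4, m_{31} = 1/2, m_{32} = -4/15

multipliers: -4, 1/2, -4/15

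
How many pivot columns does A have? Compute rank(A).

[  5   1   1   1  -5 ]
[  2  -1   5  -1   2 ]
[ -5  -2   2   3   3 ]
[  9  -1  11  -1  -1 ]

Row reduction:
R2 <- R2 - (2/5)*R1:  [    0  -7/5  23/5  -7/5     4 ]
R3 <- R3 - (-1)*R1:  [  0  -1   3   4  -2 ]
R4 <- R4 - (9/5)*R1:  [     0  -14/5   46/5  -14/5      8 ]
R3 <- R3 - (5/7)*R2:  [     0      0   -2/7      5  -34/7 ]
R4 <- R4 - (2)*R2:  [ 0  0  0  0  0 ]
Row echelon form:
[ 5     1     1     1     -5 ]
[ 0  -7/5  23/5  -7/5      4 ]
[ 0     0  -2/7     5  -34/7 ]
[ 0     0     0     0      0 ]
Nonzero rows / pivot columns: 3

rank(A) = 3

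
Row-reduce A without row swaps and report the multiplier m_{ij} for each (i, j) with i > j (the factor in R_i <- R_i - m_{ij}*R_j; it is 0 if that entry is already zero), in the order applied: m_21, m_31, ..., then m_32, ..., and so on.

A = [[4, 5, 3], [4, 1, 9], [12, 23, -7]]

Forward elimination:
R2 <- R2 - (1)*R1:  [  0  -4   6 ]
R3 <- R3 - (3)*R1:  [   0    8  -16 ]
R3 <- R3 - (-2)*R2:  [  0   0  -4 ]
Multipliers (in order of application): m_{21} = 1, m_{31} = 3, m_{32} = -2

multipliers: 1, 3, -2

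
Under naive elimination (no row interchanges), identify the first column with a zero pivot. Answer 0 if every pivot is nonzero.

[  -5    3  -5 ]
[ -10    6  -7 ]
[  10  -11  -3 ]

first zero-pivot column = 2

Naive forward elimination:
R2 <- R2 - (2)*R1:  [ 0  0  3 ]
R3 <- R3 - (-2)*R1:  [   0   -5  -13 ]
Matrix at this point:
[ -5   3   -5 ]
[  0   0    3 ]
[  0  -5  -13 ]
Pivot entry (2,2) is zero but row 3 has -5 in column 2 -> naive elimination stops; a row interchange (e.g. R2 <-> R3) would be required here.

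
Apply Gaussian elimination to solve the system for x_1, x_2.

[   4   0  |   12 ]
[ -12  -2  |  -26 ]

(3, -5)

Forward elimination on [A|b]:
R2 <- R2 - (-3)*R1:  [  0  -2  10 ]
Row echelon form:
[ 4   0  |  12 ]
[ 0  -2  |  10 ]
Back-substitution:
x_2 = (10) / -2 = -5
x_1 = (12) / 4 = 3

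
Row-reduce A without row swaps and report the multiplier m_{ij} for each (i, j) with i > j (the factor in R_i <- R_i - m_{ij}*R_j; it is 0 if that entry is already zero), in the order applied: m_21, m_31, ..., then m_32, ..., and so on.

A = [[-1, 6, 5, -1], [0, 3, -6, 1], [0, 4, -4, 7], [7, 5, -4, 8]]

multipliers: 0, 0, -7, 4/3, 47/3, 125/4

Forward elimination:
R2: entry in column 1 is already 0 -> m_{21} = 0 (no row operation needed)
R3: entry in column 1 is already 0 -> m_{31} = 0 (no row operation needed)
R4 <- R4 - (-7)*R1:  [  0  47  31   1 ]
R3 <- R3 - (4/3)*R2:  [    0     0     4  17/3 ]
R4 <- R4 - (47/3)*R2:  [     0      0    125  -44/3 ]
R4 <- R4 - (125/4)*R3:  [      0       0       0  -767/4 ]
Multipliers (in order of application): m_{21} = 0, m_{31} = 0, m_{41} = -7, m_{32} = 4/3, m_{42} = 47/3, m_{43} = 125/4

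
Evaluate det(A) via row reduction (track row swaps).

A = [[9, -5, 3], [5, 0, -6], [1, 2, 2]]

det(A) = 218

Forward elimination:
R2 <- R2 - (5/9)*R1:  [     0   25/9  -23/3 ]
R3 <- R3 - (1/9)*R1:  [    0  23/9   5/3 ]
R3 <- R3 - (23/25)*R2:  [      0       0  218/25 ]
Upper-triangular form:
[ 9    -5       3 ]
[ 0  25/9   -23/3 ]
[ 0     0  218/25 ]
det(A) = (-1)^0 * (9) * (25/9) * (218/25) = 218  (0 row swaps -> sign +1)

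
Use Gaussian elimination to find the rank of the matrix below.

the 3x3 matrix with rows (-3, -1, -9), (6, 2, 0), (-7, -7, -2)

rank(A) = 3

Row reduction:
R2 <- R2 - (-2)*R1:  [   0    0  -18 ]
R3 <- R3 - (7/3)*R1:  [     0  -14/3     19 ]
R2 <-> R3   (pivot in column 2 was zero)
[ -3     -1   -9 ]
[  0  -14/3   19 ]
[  0      0  -18 ]
Row echelon form:
[ -3     -1   -9 ]
[  0  -14/3   19 ]
[  0      0  -18 ]
Nonzero rows / pivot columns: 3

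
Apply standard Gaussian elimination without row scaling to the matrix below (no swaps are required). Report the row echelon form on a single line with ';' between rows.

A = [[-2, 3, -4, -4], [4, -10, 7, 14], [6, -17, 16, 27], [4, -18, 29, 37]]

REF = [-2 3 -4 -4; 0 -4 -1 6; 0 0 6 3; 0 0 0 -1]

Forward elimination:
R2 <- R2 - (-2)*R1:  [  0  -4  -1   6 ]
R3 <- R3 - (-3)*R1:  [  0  -8   4  15 ]
R4 <- R4 - (-2)*R1:  [   0  -12   21   29 ]
R3 <- R3 - (2)*R2:  [ 0  0  6  3 ]
R4 <- R4 - (3)*R2:  [  0   0  24  11 ]
R4 <- R4 - (4)*R3:  [  0   0   0  -1 ]
Row echelon form:
[ -2   3  -4  -4 ]
[  0  -4  -1   6 ]
[  0   0   6   3 ]
[  0   0   0  -1 ]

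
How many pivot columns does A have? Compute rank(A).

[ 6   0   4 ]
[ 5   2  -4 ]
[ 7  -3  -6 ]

rank(A) = 3

Row reduction:
R2 <- R2 - (5/6)*R1:  [     0      2  -22/3 ]
R3 <- R3 - (7/6)*R1:  [     0     -3  -32/3 ]
R3 <- R3 - (-3/2)*R2:  [     0      0  -65/3 ]
Row echelon form:
[ 6  0      4 ]
[ 0  2  -22/3 ]
[ 0  0  -65/3 ]
Nonzero rows / pivot columns: 3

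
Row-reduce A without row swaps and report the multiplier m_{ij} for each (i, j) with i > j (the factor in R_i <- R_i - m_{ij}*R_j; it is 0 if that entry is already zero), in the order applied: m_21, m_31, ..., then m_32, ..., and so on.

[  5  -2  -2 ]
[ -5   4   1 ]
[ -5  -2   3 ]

Forward elimination:
R2 <- R2 - (-1)*R1:  [  0   2  -1 ]
R3 <- R3 - (-1)*R1:  [  0  -4   1 ]
R3 <- R3 - (-2)*R2:  [  0   0  -1 ]
Multipliers (in order of application): m_{21} = -1, m_{31} = -1, m_{32} = -2

multipliers: -1, -1, -2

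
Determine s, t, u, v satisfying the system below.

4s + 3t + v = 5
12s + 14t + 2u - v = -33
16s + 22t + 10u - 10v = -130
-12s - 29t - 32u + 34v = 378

(3, -4, -4, 5)

Forward elimination on [A|b]:
R2 <- R2 - (3)*R1:  [   0    5    2   -4  -48 ]
R3 <- R3 - (4)*R1:  [    0    10    10   -14  -150 ]
R4 <- R4 - (-3)*R1:  [   0  -20  -32   37  393 ]
R3 <- R3 - (2)*R2:  [   0    0    6   -6  -54 ]
R4 <- R4 - (-4)*R2:  [   0    0  -24   21  201 ]
R4 <- R4 - (-4)*R3:  [   0    0    0   -3  -15 ]
Row echelon form:
[ 4  3  0   1  |    5 ]
[ 0  5  2  -4  |  -48 ]
[ 0  0  6  -6  |  -54 ]
[ 0  0  0  -3  |  -15 ]
Back-substitution:
v = (-15) / -3 = 5
u = (-54 - (-6)*(5)) / 6 = -4
t = (-48 - (2)*(-4) - (-4)*(5)) / 5 = -4
s = (5 - (3)*(-4) - (1)*(5)) / 4 = 3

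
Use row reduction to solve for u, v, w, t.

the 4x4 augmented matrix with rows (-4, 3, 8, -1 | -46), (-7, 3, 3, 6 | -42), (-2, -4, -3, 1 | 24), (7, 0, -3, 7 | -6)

Forward elimination on [A|b]:
R2 <- R2 - (7/4)*R1:  [    0  -9/4   -11  31/4  77/2 ]
R3 <- R3 - (1/2)*R1:  [     0  -11/2     -7    3/2     47 ]
R4 <- R4 - (-7/4)*R1:  [      0    21/4      11    21/4  -173/2 ]
R3 <- R3 - (22/9)*R2:  [      0       0   179/9  -157/9  -424/9 ]
R4 <- R4 - (-7/3)*R2:  [     0      0  -44/3   70/3   10/3 ]
R4 <- R4 - (-132/179)*R3:  [         0          0          0   1874/179  -5622/179 ]
Row echelon form:
[ -4     3      8        -1  |        -46 ]
[  0  -9/4    -11      31/4  |       77/2 ]
[  0     0  179/9    -157/9  |     -424/9 ]
[  0     0      0  1874/179  |  -5622/179 ]
Back-substitution:
t = (-5622/179) / (1874/179) = -3
w = (-424/9 - (-157/9)*(-3)) / (179/9) = -5
v = (77/2 - (-11)*(-5) - (31/4)*(-3)) / (-9/4) = -3
u = (-46 - (3)*(-3) - (8)*(-5) - (-1)*(-3)) / -4 = 0

(0, -3, -5, -3)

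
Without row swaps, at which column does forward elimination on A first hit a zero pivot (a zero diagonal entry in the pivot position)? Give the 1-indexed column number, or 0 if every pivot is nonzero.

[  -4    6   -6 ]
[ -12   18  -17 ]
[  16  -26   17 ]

first zero-pivot column = 2

Naive forward elimination:
R2 <- R2 - (3)*R1:  [ 0  0  1 ]
R3 <- R3 - (-4)*R1:  [  0  -2  -7 ]
Matrix at this point:
[ -4   6  -6 ]
[  0   0   1 ]
[  0  -2  -7 ]
Pivot entry (2,2) is zero but row 3 has -2 in column 2 -> naive elimination stops; a row interchange (e.g. R2 <-> R3) would be required here.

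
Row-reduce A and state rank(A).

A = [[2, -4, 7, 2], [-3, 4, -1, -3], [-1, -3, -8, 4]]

Row reduction:
R2 <- R2 - (-3/2)*R1:  [    0    -2  19/2     0 ]
R3 <- R3 - (-1/2)*R1:  [    0    -5  -9/2     5 ]
R3 <- R3 - (5/2)*R2:  [      0       0  -113/4       5 ]
Row echelon form:
[ 2  -4       7  2 ]
[ 0  -2    19/2  0 ]
[ 0   0  -113/4  5 ]
Nonzero rows / pivot columns: 3

rank(A) = 3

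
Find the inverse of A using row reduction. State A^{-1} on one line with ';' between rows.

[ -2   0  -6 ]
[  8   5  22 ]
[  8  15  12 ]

Gauss-Jordan on [A | I]:
R1 <- (1/-2)*R1:  [    1     0     3  |  -1/2     0     0 ]
R2 <- R2 - (8)*R1:  [  0   5  -2  |   4   1   0 ]
R3 <- R3 - (8)*R1:  [   0   15  -12  |    4    0    1 ]
R2 <- (1/5)*R2:  [    0     1  -2/5  |   4/5   1/5     0 ]
R3 <- R3 - (15)*R2:  [  0   0  -6  |  -8  -3   1 ]
R3 <- (1/-6)*R3:  [    0     0     1  |   4/3   1/2  -1/6 ]
R1 <- R1 - (3)*R3:  [    1     0     0  |  -9/2  -3/2   1/2 ]
R2 <- R2 - (-2/5)*R3:  [     0      1      0  |    4/3    2/5  -1/15 ]
Right block of [I | A^{-1}] is the inverse:
[ -9/2  -3/2    1/2 ]
[  4/3   2/5  -1/15 ]
[  4/3   1/2   -1/6 ]

inverse = [-9/2 -3/2 1/2; 4/3 2/5 -1/15; 4/3 1/2 -1/6]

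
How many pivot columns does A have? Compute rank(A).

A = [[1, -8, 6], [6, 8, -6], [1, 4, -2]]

Row reduction:
R2 <- R2 - (6)*R1:  [   0   56  -42 ]
R3 <- R3 - (1)*R1:  [  0  12  -8 ]
R3 <- R3 - (3/14)*R2:  [ 0  0  1 ]
Row echelon form:
[ 1  -8    6 ]
[ 0  56  -42 ]
[ 0   0    1 ]
Nonzero rows / pivot columns: 3

rank(A) = 3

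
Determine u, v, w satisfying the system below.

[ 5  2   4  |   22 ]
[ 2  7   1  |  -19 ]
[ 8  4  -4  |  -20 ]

Forward elimination on [A|b]:
R2 <- R2 - (2/5)*R1:  [      0    31/5    -3/5  -139/5 ]
R3 <- R3 - (8/5)*R1:  [      0     4/5   -52/5  -276/5 ]
R3 <- R3 - (4/31)*R2:  [        0         0   -320/31  -1600/31 ]
Row echelon form:
[ 5     2        4  |        22 ]
[ 0  31/5     -3/5  |    -139/5 ]
[ 0     0  -320/31  |  -1600/31 ]
Back-substitution:
w = (-1600/31) / (-320/31) = 5
v = (-139/5 - (-3/5)*(5)) / (31/5) = -4
u = (22 - (2)*(-4) - (4)*(5)) / 5 = 2

(2, -4, 5)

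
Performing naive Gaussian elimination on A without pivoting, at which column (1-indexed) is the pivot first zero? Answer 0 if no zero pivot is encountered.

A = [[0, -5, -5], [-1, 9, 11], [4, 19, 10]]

first zero-pivot column = 1

Naive forward elimination:
Pivot entry (1,1) is zero but row 2 has -1 in column 1 -> naive elimination stops; a row interchange (e.g. R1 <-> R2) would be required here.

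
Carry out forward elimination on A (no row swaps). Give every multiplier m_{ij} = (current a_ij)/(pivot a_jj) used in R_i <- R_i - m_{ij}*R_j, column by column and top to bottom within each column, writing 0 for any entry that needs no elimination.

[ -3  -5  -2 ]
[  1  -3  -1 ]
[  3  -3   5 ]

multipliers: -1/3, -1, 12/7

Forward elimination:
R2 <- R2 - (-1/3)*R1:  [     0  -14/3   -5/3 ]
R3 <- R3 - (-1)*R1:  [  0  -8   3 ]
R3 <- R3 - (12/7)*R2:  [    0     0  41/7 ]
Multipliers (in order of application): m_{21} = -1/3, m_{31} = -1, m_{32} = 12/7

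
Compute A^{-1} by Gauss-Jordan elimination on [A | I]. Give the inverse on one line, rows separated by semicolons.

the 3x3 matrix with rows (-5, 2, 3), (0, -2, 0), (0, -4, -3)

inverse = [-1/5 1/5 -1/5; 0 -1/2 0; 0 2/3 -1/3]

Gauss-Jordan on [A | I]:
R1 <- (1/-5)*R1:  [    1  -2/5  -3/5  |  -1/5     0     0 ]
R2 <- (1/-2)*R2:  [    0     1     0  |     0  -1/2     0 ]
R1 <- R1 - (-2/5)*R2:  [    1     0  -3/5  |  -1/5  -1/5     0 ]
R3 <- R3 - (-4)*R2:  [  0   0  -3  |   0  -2   1 ]
R3 <- (1/-3)*R3:  [    0     0     1  |     0   2/3  -1/3 ]
R1 <- R1 - (-3/5)*R3:  [    1     0     0  |  -1/5   1/5  -1/5 ]
Right block of [I | A^{-1}] is the inverse:
[ -1/5   1/5  -1/5 ]
[    0  -1/2     0 ]
[    0   2/3  -1/3 ]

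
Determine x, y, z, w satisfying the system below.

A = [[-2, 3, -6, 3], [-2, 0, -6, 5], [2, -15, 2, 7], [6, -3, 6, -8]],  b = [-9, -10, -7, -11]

Forward elimination on [A|b]:
R2 <- R2 - (1)*R1:  [  0  -3   0   2  -1 ]
R3 <- R3 - (-1)*R1:  [   0  -12   -4   10  -16 ]
R4 <- R4 - (-3)*R1:  [   0    6  -12    1  -38 ]
R3 <- R3 - (4)*R2:  [   0    0   -4    2  -12 ]
R4 <- R4 - (-2)*R2:  [   0    0  -12    5  -40 ]
R4 <- R4 - (3)*R3:  [  0   0   0  -1  -4 ]
Row echelon form:
[ -2   3  -6   3  |   -9 ]
[  0  -3   0   2  |   -1 ]
[  0   0  -4   2  |  -12 ]
[  0   0   0  -1  |   -4 ]
Back-substitution:
w = (-4) / -1 = 4
z = (-12 - (2)*(4)) / -4 = 5
y = (-1 - (2)*(4)) / -3 = 3
x = (-9 - (3)*(3) - (-6)*(5) - (3)*(4)) / -2 = 0

(0, 3, 5, 4)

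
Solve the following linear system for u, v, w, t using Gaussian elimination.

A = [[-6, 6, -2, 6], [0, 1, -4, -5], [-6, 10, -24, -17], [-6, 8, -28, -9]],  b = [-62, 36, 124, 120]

Forward elimination on [A|b]:
R3 <- R3 - (1)*R1:  [   0    4  -22  -23  186 ]
R4 <- R4 - (1)*R1:  [   0    2  -26  -15  182 ]
R3 <- R3 - (4)*R2:  [  0   0  -6  -3  42 ]
R4 <- R4 - (2)*R2:  [   0    0  -18   -5  110 ]
R4 <- R4 - (3)*R3:  [   0    0    0    4  -16 ]
Row echelon form:
[ -6  6  -2   6  |  -62 ]
[  0  1  -4  -5  |   36 ]
[  0  0  -6  -3  |   42 ]
[  0  0   0   4  |  -16 ]
Back-substitution:
t = (-16) / 4 = -4
w = (42 - (-3)*(-4)) / -6 = -5
v = (36 - (-4)*(-5) - (-5)*(-4)) / 1 = -4
u = (-62 - (6)*(-4) - (-2)*(-5) - (6)*(-4)) / -6 = 4

(4, -4, -5, -4)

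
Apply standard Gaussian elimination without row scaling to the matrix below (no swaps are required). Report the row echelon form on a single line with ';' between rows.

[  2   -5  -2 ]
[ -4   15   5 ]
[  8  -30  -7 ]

Forward elimination:
R2 <- R2 - (-2)*R1:  [ 0  5  1 ]
R3 <- R3 - (4)*R1:  [   0  -10    1 ]
R3 <- R3 - (-2)*R2:  [ 0  0  3 ]
Row echelon form:
[ 2  -5  -2 ]
[ 0   5   1 ]
[ 0   0   3 ]

REF = [2 -5 -2; 0 5 1; 0 0 3]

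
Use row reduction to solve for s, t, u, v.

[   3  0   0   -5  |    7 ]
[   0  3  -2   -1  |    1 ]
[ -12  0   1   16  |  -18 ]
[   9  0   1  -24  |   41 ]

(-1, 1, 2, -2)

Forward elimination on [A|b]:
R3 <- R3 - (-4)*R1:  [  0   0   1  -4  10 ]
R4 <- R4 - (3)*R1:  [  0   0   1  -9  20 ]
R4 <- R4 - (1)*R3:  [  0   0   0  -5  10 ]
Row echelon form:
[ 3  0   0  -5  |   7 ]
[ 0  3  -2  -1  |   1 ]
[ 0  0   1  -4  |  10 ]
[ 0  0   0  -5  |  10 ]
Back-substitution:
v = (10) / -5 = -2
u = (10 - (-4)*(-2)) / 1 = 2
t = (1 - (-2)*(2) - (-1)*(-2)) / 3 = 1
s = (7 - (-5)*(-2)) / 3 = -1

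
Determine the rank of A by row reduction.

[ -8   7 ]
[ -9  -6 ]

Row reduction:
R2 <- R2 - (9/8)*R1:  [      0  -111/8 ]
Row echelon form:
[ -8       7 ]
[  0  -111/8 ]
Nonzero rows / pivot columns: 2

rank(A) = 2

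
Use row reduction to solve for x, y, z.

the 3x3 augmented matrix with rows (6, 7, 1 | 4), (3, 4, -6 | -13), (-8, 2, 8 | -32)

Forward elimination on [A|b]:
R2 <- R2 - (1/2)*R1:  [     0    1/2  -13/2    -15 ]
R3 <- R3 - (-4/3)*R1:  [     0   34/3   28/3  -80/3 ]
R3 <- R3 - (68/3)*R2:  [     0      0  470/3  940/3 ]
Row echelon form:
[ 6    7      1  |      4 ]
[ 0  1/2  -13/2  |    -15 ]
[ 0    0  470/3  |  940/3 ]
Back-substitution:
z = (940/3) / (470/3) = 2
y = (-15 - (-13/2)*(2)) / (1/2) = -4
x = (4 - (7)*(-4) - (1)*(2)) / 6 = 5

(5, -4, 2)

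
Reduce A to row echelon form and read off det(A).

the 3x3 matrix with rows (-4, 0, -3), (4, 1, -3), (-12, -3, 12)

det(A) = -12

Forward elimination:
R2 <- R2 - (-1)*R1:  [  0   1  -6 ]
R3 <- R3 - (3)*R1:  [  0  -3  21 ]
R3 <- R3 - (-3)*R2:  [ 0  0  3 ]
Upper-triangular form:
[ -4  0  -3 ]
[  0  1  -6 ]
[  0  0   3 ]
det(A) = (-1)^0 * (-4) * (1) * (3) = -12  (0 row swaps -> sign +1)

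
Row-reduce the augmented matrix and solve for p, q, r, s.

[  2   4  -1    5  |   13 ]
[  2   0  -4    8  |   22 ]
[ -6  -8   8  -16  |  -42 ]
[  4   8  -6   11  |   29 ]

(-1, 0, 0, 3)

Forward elimination on [A|b]:
R2 <- R2 - (1)*R1:  [  0  -4  -3   3   9 ]
R3 <- R3 - (-3)*R1:  [  0   4   5  -1  -3 ]
R4 <- R4 - (2)*R1:  [  0   0  -4   1   3 ]
R3 <- R3 - (-1)*R2:  [ 0  0  2  2  6 ]
R4 <- R4 - (-2)*R3:  [  0   0   0   5  15 ]
Row echelon form:
[ 2   4  -1  5  |  13 ]
[ 0  -4  -3  3  |   9 ]
[ 0   0   2  2  |   6 ]
[ 0   0   0  5  |  15 ]
Back-substitution:
s = (15) / 5 = 3
r = (6 - (2)*(3)) / 2 = 0
q = (9 - (-3)*(0) - (3)*(3)) / -4 = 0
p = (13 - (4)*(0) - (-1)*(0) - (5)*(3)) / 2 = -1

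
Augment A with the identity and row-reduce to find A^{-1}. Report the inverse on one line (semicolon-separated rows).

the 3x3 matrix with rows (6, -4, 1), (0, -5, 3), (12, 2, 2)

inverse = [4/45 -1/18 7/180; -1/5 0 1/10; -1/3 1/3 1/6]

Gauss-Jordan on [A | I]:
R1 <- (1/6)*R1:  [    1  -2/3   1/6  |   1/6     0     0 ]
R3 <- R3 - (12)*R1:  [  0  10   0  |  -2   0   1 ]
R2 <- (1/-5)*R2:  [    0     1  -3/5  |     0  -1/5     0 ]
R1 <- R1 - (-2/3)*R2:  [     1      0  -7/30  |    1/6  -2/15      0 ]
R3 <- R3 - (10)*R2:  [  0   0   6  |  -2   2   1 ]
R3 <- (1/6)*R3:  [    0     0     1  |  -1/3   1/3   1/6 ]
R1 <- R1 - (-7/30)*R3:  [     1      0      0  |   4/45  -1/18  7/180 ]
R2 <- R2 - (-3/5)*R3:  [    0     1     0  |  -1/5     0  1/10 ]
Right block of [I | A^{-1}] is the inverse:
[ 4/45  -1/18  7/180 ]
[ -1/5      0   1/10 ]
[ -1/3    1/3    1/6 ]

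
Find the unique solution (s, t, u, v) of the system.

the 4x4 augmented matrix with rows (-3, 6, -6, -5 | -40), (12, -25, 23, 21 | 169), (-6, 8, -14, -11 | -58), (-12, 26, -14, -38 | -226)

Forward elimination on [A|b]:
R2 <- R2 - (-4)*R1:  [  0  -1  -1   1   9 ]
R3 <- R3 - (2)*R1:  [  0  -4  -2  -1  22 ]
R4 <- R4 - (4)*R1:  [   0    2   10  -18  -66 ]
R3 <- R3 - (4)*R2:  [   0    0    2   -5  -14 ]
R4 <- R4 - (-2)*R2:  [   0    0    8  -16  -48 ]
R4 <- R4 - (4)*R3:  [ 0  0  0  4  8 ]
Row echelon form:
[ -3   6  -6  -5  |  -40 ]
[  0  -1  -1   1  |    9 ]
[  0   0   2  -5  |  -14 ]
[  0   0   0   4  |    8 ]
Back-substitution:
v = (8) / 4 = 2
u = (-14 - (-5)*(2)) / 2 = -2
t = (9 - (-1)*(-2) - (1)*(2)) / -1 = -5
s = (-40 - (6)*(-5) - (-6)*(-2) - (-5)*(2)) / -3 = 4

(4, -5, -2, 2)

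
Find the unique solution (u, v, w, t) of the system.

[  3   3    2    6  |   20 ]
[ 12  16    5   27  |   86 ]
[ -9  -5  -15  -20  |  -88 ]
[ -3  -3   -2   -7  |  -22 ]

(-3, 3, 4, 2)

Forward elimination on [A|b]:
R2 <- R2 - (4)*R1:  [  0   4  -3   3   6 ]
R3 <- R3 - (-3)*R1:  [   0    4   -9   -2  -28 ]
R4 <- R4 - (-1)*R1:  [  0   0   0  -1  -2 ]
R3 <- R3 - (1)*R2:  [   0    0   -6   -5  -34 ]
Row echelon form:
[ 3  3   2   6  |   20 ]
[ 0  4  -3   3  |    6 ]
[ 0  0  -6  -5  |  -34 ]
[ 0  0   0  -1  |   -2 ]
Back-substitution:
t = (-2) / -1 = 2
w = (-34 - (-5)*(2)) / -6 = 4
v = (6 - (-3)*(4) - (3)*(2)) / 4 = 3
u = (20 - (3)*(3) - (2)*(4) - (6)*(2)) / 3 = -3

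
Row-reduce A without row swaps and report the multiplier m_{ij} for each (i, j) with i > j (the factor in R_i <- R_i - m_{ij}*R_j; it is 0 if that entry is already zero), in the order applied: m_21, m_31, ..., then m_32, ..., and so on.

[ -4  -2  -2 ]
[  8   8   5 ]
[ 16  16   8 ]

Forward elimination:
R2 <- R2 - (-2)*R1:  [ 0  4  1 ]
R3 <- R3 - (-4)*R1:  [ 0  8  0 ]
R3 <- R3 - (2)*R2:  [  0   0  -2 ]
Multipliers (in order of application): m_{21} = -2, m_{31} = -4, m_{32} = 2

multipliers: -2, -4, 2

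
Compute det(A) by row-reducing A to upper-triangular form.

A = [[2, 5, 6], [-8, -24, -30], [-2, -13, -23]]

det(A) = 40

Forward elimination:
R2 <- R2 - (-4)*R1:  [  0  -4  -6 ]
R3 <- R3 - (-1)*R1:  [   0   -8  -17 ]
R3 <- R3 - (2)*R2:  [  0   0  -5 ]
Upper-triangular form:
[ 2   5   6 ]
[ 0  -4  -6 ]
[ 0   0  -5 ]
det(A) = (-1)^0 * (2) * (-4) * (-5) = 40  (0 row swaps -> sign +1)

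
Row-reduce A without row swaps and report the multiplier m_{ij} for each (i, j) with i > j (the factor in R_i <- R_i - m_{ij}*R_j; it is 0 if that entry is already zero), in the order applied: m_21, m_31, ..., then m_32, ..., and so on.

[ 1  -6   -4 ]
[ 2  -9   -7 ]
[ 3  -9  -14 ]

multipliers: 2, 3, 3

Forward elimination:
R2 <- R2 - (2)*R1:  [ 0  3  1 ]
R3 <- R3 - (3)*R1:  [  0   9  -2 ]
R3 <- R3 - (3)*R2:  [  0   0  -5 ]
Multipliers (in order of application): m_{21} = 2, m_{31} = 3, m_{32} = 3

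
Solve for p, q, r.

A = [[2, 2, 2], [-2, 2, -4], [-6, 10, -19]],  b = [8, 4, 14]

(-2, 4, 2)

Forward elimination on [A|b]:
R2 <- R2 - (-1)*R1:  [  0   4  -2  12 ]
R3 <- R3 - (-3)*R1:  [   0   16  -13   38 ]
R3 <- R3 - (4)*R2:  [   0    0   -5  -10 ]
Row echelon form:
[ 2  2   2  |    8 ]
[ 0  4  -2  |   12 ]
[ 0  0  -5  |  -10 ]
Back-substitution:
r = (-10) / -5 = 2
q = (12 - (-2)*(2)) / 4 = 4
p = (8 - (2)*(4) - (2)*(2)) / 2 = -2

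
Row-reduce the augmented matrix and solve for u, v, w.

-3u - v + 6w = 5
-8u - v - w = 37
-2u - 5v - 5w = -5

Forward elimination on [A|b]:
R2 <- R2 - (8/3)*R1:  [    0   5/3   -17  71/3 ]
R3 <- R3 - (2/3)*R1:  [     0  -13/3     -9  -25/3 ]
R3 <- R3 - (-13/5)*R2:  [      0       0  -266/5   266/5 ]
Row echelon form:
[ -3   -1       6  |      5 ]
[  0  5/3     -17  |   71/3 ]
[  0    0  -266/5  |  266/5 ]
Back-substitution:
w = (266/5) / (-266/5) = -1
v = (71/3 - (-17)*(-1)) / (5/3) = 4
u = (5 - (-1)*(4) - (6)*(-1)) / -3 = -5

(-5, 4, -1)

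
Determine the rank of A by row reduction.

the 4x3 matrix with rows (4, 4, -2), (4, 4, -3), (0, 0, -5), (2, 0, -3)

Row reduction:
R2 <- R2 - (1)*R1:  [  0   0  -1 ]
R4 <- R4 - (1/2)*R1:  [  0  -2  -2 ]
R2 <-> R4   (pivot in column 2 was zero)
[ 4   4  -2 ]
[ 0  -2  -2 ]
[ 0   0  -5 ]
[ 0   0  -1 ]
R4 <- R4 - (1/5)*R3:  [ 0  0  0 ]
Row echelon form:
[ 4   4  -2 ]
[ 0  -2  -2 ]
[ 0   0  -5 ]
[ 0   0   0 ]
Nonzero rows / pivot columns: 3

rank(A) = 3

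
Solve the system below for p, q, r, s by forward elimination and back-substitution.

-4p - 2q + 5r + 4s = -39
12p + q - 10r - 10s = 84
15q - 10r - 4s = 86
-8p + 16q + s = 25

Forward elimination on [A|b]:
R2 <- R2 - (-3)*R1:  [   0   -5    5    2  -33 ]
R4 <- R4 - (2)*R1:  [   0   20  -10   -7  103 ]
R3 <- R3 - (-3)*R2:  [   0    0    5    2  -13 ]
R4 <- R4 - (-4)*R2:  [   0    0   10    1  -29 ]
R4 <- R4 - (2)*R3:  [  0   0   0  -3  -3 ]
Row echelon form:
[ -4  -2  5   4  |  -39 ]
[  0  -5  5   2  |  -33 ]
[  0   0  5   2  |  -13 ]
[  0   0  0  -3  |   -3 ]
Back-substitution:
s = (-3) / -3 = 1
r = (-13 - (2)*(1)) / 5 = -3
q = (-33 - (5)*(-3) - (2)*(1)) / -5 = 4
p = (-39 - (-2)*(4) - (5)*(-3) - (4)*(1)) / -4 = 5

(5, 4, -3, 1)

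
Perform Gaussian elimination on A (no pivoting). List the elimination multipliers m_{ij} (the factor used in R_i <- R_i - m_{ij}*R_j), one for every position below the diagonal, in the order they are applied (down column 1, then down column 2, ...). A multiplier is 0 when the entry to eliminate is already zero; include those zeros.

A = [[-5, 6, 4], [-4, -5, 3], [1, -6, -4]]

Forward elimination:
R2 <- R2 - (4/5)*R1:  [     0  -49/5   -1/5 ]
R3 <- R3 - (-1/5)*R1:  [     0  -24/5  -16/5 ]
R3 <- R3 - (24/49)*R2:  [       0        0  -152/49 ]
Multipliers (in order of application): m_{21} = 4/5, m_{31} = -1/5, m_{32} = 24/49

multipliers: 4/5, -1/5, 24/49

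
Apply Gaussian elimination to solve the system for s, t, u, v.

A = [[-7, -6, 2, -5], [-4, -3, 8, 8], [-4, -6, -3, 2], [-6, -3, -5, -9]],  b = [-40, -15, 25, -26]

Forward elimination on [A|b]:
R2 <- R2 - (4/7)*R1:  [    0   3/7  48/7  76/7  55/7 ]
R3 <- R3 - (4/7)*R1:  [     0  -18/7  -29/7   34/7  335/7 ]
R4 <- R4 - (6/7)*R1:  [     0   15/7  -47/7  -33/7   58/7 ]
R3 <- R3 - (-6)*R2:  [  0   0  37  70  95 ]
R4 <- R4 - (5)*R2:  [   0    0  -41  -59  -31 ]
R4 <- R4 - (-41/37)*R3:  [       0        0        0   687/37  2748/37 ]
Row echelon form:
[ -7   -6     2      -5  |      -40 ]
[  0  3/7  48/7    76/7  |     55/7 ]
[  0    0    37      70  |       95 ]
[  0    0     0  687/37  |  2748/37 ]
Back-substitution:
v = (2748/37) / (687/37) = 4
u = (95 - (70)*(4)) / 37 = -5
t = (55/7 - (48/7)*(-5) - (76/7)*(4)) / (3/7) = -3
s = (-40 - (-6)*(-3) - (2)*(-5) - (-5)*(4)) / -7 = 4

(4, -3, -5, 4)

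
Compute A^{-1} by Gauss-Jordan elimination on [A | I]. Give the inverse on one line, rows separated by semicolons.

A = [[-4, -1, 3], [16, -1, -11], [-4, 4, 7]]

Gauss-Jordan on [A | I]:
R1 <- (1/-4)*R1:  [    1   1/4  -3/4  |  -1/4     0     0 ]
R2 <- R2 - (16)*R1:  [  0  -5   1  |   4   1   0 ]
R3 <- R3 - (-4)*R1:  [  0   5   4  |  -1   0   1 ]
R2 <- (1/-5)*R2:  [    0     1  -1/5  |  -4/5  -1/5     0 ]
R1 <- R1 - (1/4)*R2:  [     1      0  -7/10  |  -1/20   1/20      0 ]
R3 <- R3 - (5)*R2:  [ 0  0  5  |  3  1  1 ]
R3 <- (1/5)*R3:  [   0    0    1  |  3/5  1/5  1/5 ]
R1 <- R1 - (-7/10)*R3:  [      1       0       0  |  37/100  19/100    7/50 ]
R2 <- R2 - (-1/5)*R3:  [      0       1       0  |  -17/25   -4/25    1/25 ]
Right block of [I | A^{-1}] is the inverse:
[ 37/100  19/100  7/50 ]
[ -17/25   -4/25  1/25 ]
[    3/5     1/5   1/5 ]

inverse = [37/100 19/100 7/50; -17/25 -4/25 1/25; 3/5 1/5 1/5]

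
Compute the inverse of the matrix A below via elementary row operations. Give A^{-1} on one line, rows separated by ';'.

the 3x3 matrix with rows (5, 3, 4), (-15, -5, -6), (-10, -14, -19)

Gauss-Jordan on [A | I]:
R1 <- (1/5)*R1:  [   1  3/5  4/5  |  1/5    0    0 ]
R2 <- R2 - (-15)*R1:  [ 0  4  6  |  3  1  0 ]
R3 <- R3 - (-10)*R1:  [   0   -8  -11  |    2    0    1 ]
R2 <- (1/4)*R2:  [   0    1  3/2  |  3/4  1/4    0 ]
R1 <- R1 - (3/5)*R2:  [     1      0  -1/10  |   -1/4  -3/20      0 ]
R3 <- R3 - (-8)*R2:  [ 0  0  1  |  8  2  1 ]
R1 <- R1 - (-1/10)*R3:  [     1      0      0  |  11/20   1/20   1/10 ]
R2 <- R2 - (3/2)*R3:  [     0      1      0  |  -45/4  -11/4   -3/2 ]
Right block of [I | A^{-1}] is the inverse:
[ 11/20   1/20  1/10 ]
[ -45/4  -11/4  -3/2 ]
[     8      2     1 ]

inverse = [11/20 1/20 1/10; -45/4 -11/4 -3/2; 8 2 1]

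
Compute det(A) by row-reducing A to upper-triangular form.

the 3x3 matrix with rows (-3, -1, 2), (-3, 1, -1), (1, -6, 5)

Forward elimination:
R2 <- R2 - (1)*R1:  [  0   2  -3 ]
R3 <- R3 - (-1/3)*R1:  [     0  -19/3   17/3 ]
R3 <- R3 - (-19/6)*R2:  [     0      0  -23/6 ]
Upper-triangular form:
[ -3  -1      2 ]
[  0   2     -3 ]
[  0   0  -23/6 ]
det(A) = (-1)^0 * (-3) * (2) * (-23/6) = 23  (0 row swaps -> sign +1)

det(A) = 23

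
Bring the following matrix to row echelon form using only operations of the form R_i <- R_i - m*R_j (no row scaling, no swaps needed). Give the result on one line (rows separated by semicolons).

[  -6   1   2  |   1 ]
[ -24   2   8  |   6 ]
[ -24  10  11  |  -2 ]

REF = [-6 1 2 1; 0 -2 0 2; 0 0 3 0]

Forward elimination:
R2 <- R2 - (4)*R1:  [  0  -2   0   2 ]
R3 <- R3 - (4)*R1:  [  0   6   3  -6 ]
R3 <- R3 - (-3)*R2:  [ 0  0  3  0 ]
Row echelon form:
[ -6   1  2  |  1 ]
[  0  -2  0  |  2 ]
[  0   0  3  |  0 ]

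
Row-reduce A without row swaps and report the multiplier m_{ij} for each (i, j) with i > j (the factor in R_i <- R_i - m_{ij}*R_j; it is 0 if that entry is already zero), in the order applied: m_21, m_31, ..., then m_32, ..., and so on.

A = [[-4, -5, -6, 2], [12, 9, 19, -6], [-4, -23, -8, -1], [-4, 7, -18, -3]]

Forward elimination:
R2 <- R2 - (-3)*R1:  [  0  -6   1   0 ]
R3 <- R3 - (1)*R1:  [   0  -18   -2   -3 ]
R4 <- R4 - (1)*R1:  [   0   12  -12   -5 ]
R3 <- R3 - (3)*R2:  [  0   0  -5  -3 ]
R4 <- R4 - (-2)*R2:  [   0    0  -10   -5 ]
R4 <- R4 - (2)*R3:  [ 0  0  0  1 ]
Multipliers (in order of application): m_{21} = -3, m_{31} = 1, m_{41} = 1, m_{32} = 3, m_{42} = -2, m_{43} = 2

multipliers: -3, 1, 1, 3, -2, 2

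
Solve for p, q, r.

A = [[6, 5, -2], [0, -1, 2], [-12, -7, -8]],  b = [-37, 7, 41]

(-3, -3, 2)

Forward elimination on [A|b]:
R3 <- R3 - (-2)*R1:  [   0    3  -12  -33 ]
R3 <- R3 - (-3)*R2:  [   0    0   -6  -12 ]
Row echelon form:
[ 6   5  -2  |  -37 ]
[ 0  -1   2  |    7 ]
[ 0   0  -6  |  -12 ]
Back-substitution:
r = (-12) / -6 = 2
q = (7 - (2)*(2)) / -1 = -3
p = (-37 - (5)*(-3) - (-2)*(2)) / 6 = -3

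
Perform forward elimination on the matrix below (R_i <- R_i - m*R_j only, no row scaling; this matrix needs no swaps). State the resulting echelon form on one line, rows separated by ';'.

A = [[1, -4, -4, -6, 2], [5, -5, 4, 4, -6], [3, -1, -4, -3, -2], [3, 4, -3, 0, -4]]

REF = [1 -4 -4 -6 2; 0 15 24 34 -16; 0 0 -48/5 -149/15 56/15; 0 0 0 -157/144 11/18]

Forward elimination:
R2 <- R2 - (5)*R1:  [   0   15   24   34  -16 ]
R3 <- R3 - (3)*R1:  [  0  11   8  15  -8 ]
R4 <- R4 - (3)*R1:  [   0   16    9   18  -10 ]
R3 <- R3 - (11/15)*R2:  [       0        0    -48/5  -149/15    56/15 ]
R4 <- R4 - (16/15)*R2:  [       0        0    -83/5  -274/15   106/15 ]
R4 <- R4 - (83/48)*R3:  [        0         0         0  -157/144     11/18 ]
Row echelon form:
[ 1  -4     -4        -6      2 ]
[ 0  15     24        34    -16 ]
[ 0   0  -48/5   -149/15  56/15 ]
[ 0   0      0  -157/144  11/18 ]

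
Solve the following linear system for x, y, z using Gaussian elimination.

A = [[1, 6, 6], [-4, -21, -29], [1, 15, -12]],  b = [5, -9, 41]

(-1, 2, -1)

Forward elimination on [A|b]:
R2 <- R2 - (-4)*R1:  [  0   3  -5  11 ]
R3 <- R3 - (1)*R1:  [   0    9  -18   36 ]
R3 <- R3 - (3)*R2:  [  0   0  -3   3 ]
Row echelon form:
[ 1  6   6  |   5 ]
[ 0  3  -5  |  11 ]
[ 0  0  -3  |   3 ]
Back-substitution:
z = (3) / -3 = -1
y = (11 - (-5)*(-1)) / 3 = 2
x = (5 - (6)*(2) - (6)*(-1)) / 1 = -1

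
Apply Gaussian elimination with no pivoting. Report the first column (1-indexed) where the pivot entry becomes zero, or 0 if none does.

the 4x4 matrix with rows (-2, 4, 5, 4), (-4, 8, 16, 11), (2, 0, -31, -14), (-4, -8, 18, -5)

first zero-pivot column = 2

Naive forward elimination:
R2 <- R2 - (2)*R1:  [ 0  0  6  3 ]
R3 <- R3 - (-1)*R1:  [   0    4  -26  -10 ]
R4 <- R4 - (2)*R1:  [   0  -16    8  -13 ]
Matrix at this point:
[ -2    4    5    4 ]
[  0    0    6    3 ]
[  0    4  -26  -10 ]
[  0  -16    8  -13 ]
Pivot entry (2,2) is zero but row 3 has 4 in column 2 -> naive elimination stops; a row interchange (e.g. R2 <-> R3) would be required here.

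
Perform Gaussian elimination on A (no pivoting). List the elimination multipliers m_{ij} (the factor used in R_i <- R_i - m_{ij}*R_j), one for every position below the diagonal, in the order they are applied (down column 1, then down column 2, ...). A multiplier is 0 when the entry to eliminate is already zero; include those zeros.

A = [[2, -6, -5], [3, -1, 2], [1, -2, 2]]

multipliers: 3/2, 1/2, 1/8

Forward elimination:
R2 <- R2 - (3/2)*R1:  [    0     8  19/2 ]
R3 <- R3 - (1/2)*R1:  [   0    1  9/2 ]
R3 <- R3 - (1/8)*R2:  [     0      0  53/16 ]
Multipliers (in order of application): m_{21} = 3/2, m_{31} = 1/2, m_{32} = 1/8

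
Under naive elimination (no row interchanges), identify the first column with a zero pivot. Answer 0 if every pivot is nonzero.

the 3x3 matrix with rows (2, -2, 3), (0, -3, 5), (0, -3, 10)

first zero-pivot column = 0

Naive forward elimination:
R3 <- R3 - (1)*R2:  [ 0  0  5 ]
All pivots nonzero; naive elimination completes without hitting a zero pivot.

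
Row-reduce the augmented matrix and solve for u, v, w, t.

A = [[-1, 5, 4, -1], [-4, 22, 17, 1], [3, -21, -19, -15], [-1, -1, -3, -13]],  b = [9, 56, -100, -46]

Forward elimination on [A|b]:
R2 <- R2 - (4)*R1:  [  0   2   1   5  20 ]
R3 <- R3 - (-3)*R1:  [   0   -6   -7  -18  -73 ]
R4 <- R4 - (1)*R1:  [   0   -6   -7  -12  -55 ]
R3 <- R3 - (-3)*R2:  [   0    0   -4   -3  -13 ]
R4 <- R4 - (-3)*R2:  [  0   0  -4   3   5 ]
R4 <- R4 - (1)*R3:  [  0   0   0   6  18 ]
Row echelon form:
[ -1  5   4  -1  |    9 ]
[  0  2   1   5  |   20 ]
[  0  0  -4  -3  |  -13 ]
[  0  0   0   6  |   18 ]
Back-substitution:
t = (18) / 6 = 3
w = (-13 - (-3)*(3)) / -4 = 1
v = (20 - (1)*(1) - (5)*(3)) / 2 = 2
u = (9 - (5)*(2) - (4)*(1) - (-1)*(3)) / -1 = 2

(2, 2, 1, 3)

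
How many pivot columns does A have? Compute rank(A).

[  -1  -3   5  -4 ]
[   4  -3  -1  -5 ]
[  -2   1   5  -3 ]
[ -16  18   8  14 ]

rank(A) = 3

Row reduction:
R2 <- R2 - (-4)*R1:  [   0  -15   19  -21 ]
R3 <- R3 - (2)*R1:  [  0   7  -5   5 ]
R4 <- R4 - (16)*R1:  [   0   66  -72   78 ]
R3 <- R3 - (-7/15)*R2:  [     0      0  58/15  -24/5 ]
R4 <- R4 - (-22/5)*R2:  [     0      0   58/5  -72/5 ]
R4 <- R4 - (3)*R3:  [ 0  0  0  0 ]
Row echelon form:
[ -1   -3      5     -4 ]
[  0  -15     19    -21 ]
[  0    0  58/15  -24/5 ]
[  0    0      0      0 ]
Nonzero rows / pivot columns: 3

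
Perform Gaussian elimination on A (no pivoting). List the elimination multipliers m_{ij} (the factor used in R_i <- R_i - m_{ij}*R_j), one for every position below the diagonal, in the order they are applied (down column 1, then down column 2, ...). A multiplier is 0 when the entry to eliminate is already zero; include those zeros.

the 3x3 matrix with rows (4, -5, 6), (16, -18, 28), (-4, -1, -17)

Forward elimination:
R2 <- R2 - (4)*R1:  [ 0  2  4 ]
R3 <- R3 - (-1)*R1:  [   0   -6  -11 ]
R3 <- R3 - (-3)*R2:  [ 0  0  1 ]
Multipliers (in order of application): m_{21} = 4, m_{31} = -1, m_{32} = -3

multipliers: 4, -1, -3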